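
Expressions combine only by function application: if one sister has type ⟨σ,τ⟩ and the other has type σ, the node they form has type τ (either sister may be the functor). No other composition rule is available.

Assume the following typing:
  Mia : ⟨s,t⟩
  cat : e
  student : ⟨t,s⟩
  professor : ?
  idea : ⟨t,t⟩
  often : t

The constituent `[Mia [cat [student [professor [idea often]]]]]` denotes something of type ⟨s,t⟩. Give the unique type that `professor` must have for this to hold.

⟨t,⟨⟨t,s⟩,⟨e,⟨⟨s,t⟩,⟨s,t⟩⟩⟩⟩⟩

[Mia [cat [student [professor [idea often]]]]] is required to be ⟨s,t⟩. Mia : ⟨s,t⟩ cannot yield ⟨s,t⟩ as functor, so [cat [student [professor [idea often]]]] : ⟨⟨s,t⟩,⟨s,t⟩⟩.
[cat [student [professor [idea often]]]] is required to be ⟨⟨s,t⟩,⟨s,t⟩⟩. cat : e cannot yield ⟨⟨s,t⟩,⟨s,t⟩⟩ as functor, so [student [professor [idea often]]] : ⟨e,⟨⟨s,t⟩,⟨s,t⟩⟩⟩.
[student [professor [idea often]]] is required to be ⟨e,⟨⟨s,t⟩,⟨s,t⟩⟩⟩. student : ⟨t,s⟩ cannot yield ⟨e,⟨⟨s,t⟩,⟨s,t⟩⟩⟩ as functor, so [professor [idea often]] : ⟨⟨t,s⟩,⟨e,⟨⟨s,t⟩,⟨s,t⟩⟩⟩⟩.
[professor [idea often]] is required to be ⟨⟨t,s⟩,⟨e,⟨⟨s,t⟩,⟨s,t⟩⟩⟩⟩. [idea often] : t cannot yield ⟨⟨t,s⟩,⟨e,⟨⟨s,t⟩,⟨s,t⟩⟩⟩⟩ as functor, so professor : ⟨t,⟨⟨t,s⟩,⟨e,⟨⟨s,t⟩,⟨s,t⟩⟩⟩⟩⟩.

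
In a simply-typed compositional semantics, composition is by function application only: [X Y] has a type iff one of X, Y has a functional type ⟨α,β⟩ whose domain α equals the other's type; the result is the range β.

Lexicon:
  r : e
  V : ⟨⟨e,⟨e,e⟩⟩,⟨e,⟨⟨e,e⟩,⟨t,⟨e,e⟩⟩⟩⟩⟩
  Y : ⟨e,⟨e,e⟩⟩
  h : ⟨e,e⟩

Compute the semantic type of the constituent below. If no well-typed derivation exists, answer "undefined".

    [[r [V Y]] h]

[V Y]: functor V : ⟨⟨e,⟨e,e⟩⟩,⟨e,⟨⟨e,e⟩,⟨t,⟨e,e⟩⟩⟩⟩⟩, argument Y : ⟨e,⟨e,e⟩⟩; result ⟨e,⟨⟨e,e⟩,⟨t,⟨e,e⟩⟩⟩⟩.
[r [V Y]]: functor [V Y] : ⟨e,⟨⟨e,e⟩,⟨t,⟨e,e⟩⟩⟩⟩, argument r : e; result ⟨⟨e,e⟩,⟨t,⟨e,e⟩⟩⟩.
[[r [V Y]] h]: functor [r [V Y]] : ⟨⟨e,e⟩,⟨t,⟨e,e⟩⟩⟩, argument h : ⟨e,e⟩; result ⟨t,⟨e,e⟩⟩.

⟨t,⟨e,e⟩⟩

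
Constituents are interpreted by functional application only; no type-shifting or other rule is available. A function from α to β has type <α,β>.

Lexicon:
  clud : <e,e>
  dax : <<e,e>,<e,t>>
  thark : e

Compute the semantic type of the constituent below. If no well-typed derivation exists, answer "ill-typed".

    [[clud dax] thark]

[clud dax]: dax is <<e,e>,<e,t>>, clud is <e,e>; result <e,t>.
[[clud dax] thark]: [clud dax] is <e,t>, thark is e; result t.

t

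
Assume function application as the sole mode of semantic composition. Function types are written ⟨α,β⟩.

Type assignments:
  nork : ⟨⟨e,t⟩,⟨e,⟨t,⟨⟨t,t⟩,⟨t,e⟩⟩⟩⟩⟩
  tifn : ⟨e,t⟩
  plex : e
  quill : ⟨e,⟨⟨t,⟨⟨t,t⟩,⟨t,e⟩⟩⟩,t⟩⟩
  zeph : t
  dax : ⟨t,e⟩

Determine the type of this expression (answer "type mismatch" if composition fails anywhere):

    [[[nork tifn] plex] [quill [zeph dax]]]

At [nork tifn], nork : ⟨⟨e,t⟩,⟨e,⟨t,⟨⟨t,t⟩,⟨t,e⟩⟩⟩⟩⟩ takes tifn : ⟨e,t⟩, giving ⟨e,⟨t,⟨⟨t,t⟩,⟨t,e⟩⟩⟩⟩.
At [[nork tifn] plex], [nork tifn] : ⟨e,⟨t,⟨⟨t,t⟩,⟨t,e⟩⟩⟩⟩ takes plex : e, giving ⟨t,⟨⟨t,t⟩,⟨t,e⟩⟩⟩.
At [zeph dax], dax : ⟨t,e⟩ takes zeph : t, giving e.
At [quill [zeph dax]], quill : ⟨e,⟨⟨t,⟨⟨t,t⟩,⟨t,e⟩⟩⟩,t⟩⟩ takes [zeph dax] : e, giving ⟨⟨t,⟨⟨t,t⟩,⟨t,e⟩⟩⟩,t⟩.
At [[[nork tifn] plex] [quill [zeph dax]]], [quill [zeph dax]] : ⟨⟨t,⟨⟨t,t⟩,⟨t,e⟩⟩⟩,t⟩ takes [[nork tifn] plex] : ⟨t,⟨⟨t,t⟩,⟨t,e⟩⟩⟩, giving t.

t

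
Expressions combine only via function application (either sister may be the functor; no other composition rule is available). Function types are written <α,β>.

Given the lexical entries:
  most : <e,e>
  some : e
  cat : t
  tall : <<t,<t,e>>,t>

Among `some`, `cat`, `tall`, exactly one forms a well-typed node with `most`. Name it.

some

some — combines: most : <e,e> takes some : e as argument, giving e.
cat : t — does not combine with most.
tall : <<t,<t,e>>,t> — does not combine with most.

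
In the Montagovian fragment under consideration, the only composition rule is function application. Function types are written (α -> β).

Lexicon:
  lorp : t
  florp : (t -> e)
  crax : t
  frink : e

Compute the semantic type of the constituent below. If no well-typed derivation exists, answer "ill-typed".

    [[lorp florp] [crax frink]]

[lorp florp]: florp is (t -> e), lorp is t; result e.
[crax frink]: t with e — neither is a function whose domain matches the other; composition fails here.

ill-typed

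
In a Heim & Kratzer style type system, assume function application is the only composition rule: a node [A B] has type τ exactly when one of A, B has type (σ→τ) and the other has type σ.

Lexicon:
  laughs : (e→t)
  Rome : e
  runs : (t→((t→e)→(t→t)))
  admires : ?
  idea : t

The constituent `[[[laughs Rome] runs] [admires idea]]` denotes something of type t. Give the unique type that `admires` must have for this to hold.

(t→(((t→e)→(t→t))→t))

[[[laughs Rome] runs] [admires idea]] is required to be t. [[laughs Rome] runs] : ((t→e)→(t→t)) cannot yield t as functor, so [admires idea] : (((t→e)→(t→t))→t).
[admires idea] is required to be (((t→e)→(t→t))→t). idea : t cannot yield (((t→e)→(t→t))→t) as functor, so admires : (t→(((t→e)→(t→t))→t)).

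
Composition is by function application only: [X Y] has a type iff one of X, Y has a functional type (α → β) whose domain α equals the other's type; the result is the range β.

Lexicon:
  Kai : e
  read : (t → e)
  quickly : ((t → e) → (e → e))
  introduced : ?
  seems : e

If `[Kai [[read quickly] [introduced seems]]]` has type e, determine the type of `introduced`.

At [Kai [[read quickly] [introduced seems]]] (required: e): Kai is e, which is not a function with range e; hence [[read quickly] [introduced seems]] is the functor — type (e → e).
At [[read quickly] [introduced seems]] (required: (e → e)): [read quickly] is (e → e), which is not a function with range (e → e); hence [introduced seems] is the functor — type ((e → e) → (e → e)).
At [introduced seems] (required: ((e → e) → (e → e))): seems is e, which is not a function with range ((e → e) → (e → e)); hence introduced is the functor — type (e → ((e → e) → (e → e))).

(e → ((e → e) → (e → e)))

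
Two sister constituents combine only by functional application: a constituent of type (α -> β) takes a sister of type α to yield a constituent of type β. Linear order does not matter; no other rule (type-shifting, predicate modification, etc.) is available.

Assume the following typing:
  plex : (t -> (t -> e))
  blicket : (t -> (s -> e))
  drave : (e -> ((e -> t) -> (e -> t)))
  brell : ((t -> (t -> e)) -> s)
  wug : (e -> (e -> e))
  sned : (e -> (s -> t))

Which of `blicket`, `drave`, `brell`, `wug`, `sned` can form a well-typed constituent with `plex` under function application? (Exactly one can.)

brell

blicket : (t -> (s -> e)) — does not combine with plex.
drave : (e -> ((e -> t) -> (e -> t))) — does not combine with plex.
brell — combines: brell : ((t -> (t -> e)) -> s) takes plex : (t -> (t -> e)) as argument, giving s.
wug : (e -> (e -> e)) — does not combine with plex.
sned : (e -> (s -> t)) — does not combine with plex.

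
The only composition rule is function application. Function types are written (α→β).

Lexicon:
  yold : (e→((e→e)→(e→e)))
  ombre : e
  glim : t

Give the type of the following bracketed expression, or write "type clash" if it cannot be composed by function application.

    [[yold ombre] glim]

type clash

[yold ombre]: yold is (e→((e→e)→(e→e))), ombre is e; result ((e→e)→(e→e)).
At [[yold ombre] glim]: neither ((e→e)→(e→e)) nor t can take the other as argument; the node is ill-typed.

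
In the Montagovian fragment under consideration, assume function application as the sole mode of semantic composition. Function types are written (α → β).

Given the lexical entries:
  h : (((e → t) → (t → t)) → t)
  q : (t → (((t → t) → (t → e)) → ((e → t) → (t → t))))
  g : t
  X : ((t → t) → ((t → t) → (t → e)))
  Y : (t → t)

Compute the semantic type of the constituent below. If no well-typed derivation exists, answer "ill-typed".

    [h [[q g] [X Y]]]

[q g]: q is (t → (((t → t) → (t → e)) → ((e → t) → (t → t)))), g is t; result (((t → t) → (t → e)) → ((e → t) → (t → t))).
[X Y]: X is ((t → t) → ((t → t) → (t → e))), Y is (t → t); result ((t → t) → (t → e)).
[[q g] [X Y]]: [q g] is (((t → t) → (t → e)) → ((e → t) → (t → t))), [X Y] is ((t → t) → (t → e)); result ((e → t) → (t → t)).
[h [[q g] [X Y]]]: h is (((e → t) → (t → t)) → t), [[q g] [X Y]] is ((e → t) → (t → t)); result t.

t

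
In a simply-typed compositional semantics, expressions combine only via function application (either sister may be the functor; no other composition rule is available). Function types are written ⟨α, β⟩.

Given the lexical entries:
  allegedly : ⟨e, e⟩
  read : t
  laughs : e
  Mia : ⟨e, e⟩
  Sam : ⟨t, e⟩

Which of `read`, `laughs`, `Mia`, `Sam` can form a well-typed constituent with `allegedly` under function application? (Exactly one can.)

laughs

read : t — does not combine with allegedly.
laughs — combines: allegedly : ⟨e, e⟩ takes laughs : e as argument, giving e.
Mia : ⟨e, e⟩ — does not combine with allegedly.
Sam : ⟨t, e⟩ — does not combine with allegedly.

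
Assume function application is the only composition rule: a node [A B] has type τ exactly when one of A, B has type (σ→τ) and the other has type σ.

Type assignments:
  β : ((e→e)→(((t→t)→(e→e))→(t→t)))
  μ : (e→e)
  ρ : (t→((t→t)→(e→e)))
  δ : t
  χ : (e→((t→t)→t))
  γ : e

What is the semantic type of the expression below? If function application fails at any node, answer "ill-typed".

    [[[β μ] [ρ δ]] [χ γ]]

[β μ]: ((e→e)→(((t→t)→(e→e))→(t→t))) applied to (e→e) yields (((t→t)→(e→e))→(t→t)).
[ρ δ]: (t→((t→t)→(e→e))) applied to t yields ((t→t)→(e→e)).
[[β μ] [ρ δ]]: (((t→t)→(e→e))→(t→t)) applied to ((t→t)→(e→e)) yields (t→t).
[χ γ]: (e→((t→t)→t)) applied to e yields ((t→t)→t).
[[[β μ] [ρ δ]] [χ γ]]: ((t→t)→t) applied to (t→t) yields t.

t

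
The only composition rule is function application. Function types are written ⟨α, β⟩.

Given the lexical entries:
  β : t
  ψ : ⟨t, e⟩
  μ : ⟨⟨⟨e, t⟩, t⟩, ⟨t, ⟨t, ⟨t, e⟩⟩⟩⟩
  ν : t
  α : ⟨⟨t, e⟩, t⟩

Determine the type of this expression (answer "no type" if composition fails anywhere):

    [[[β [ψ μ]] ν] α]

no type

[ψ μ]: ⟨t, e⟩ and ⟨⟨⟨e, t⟩, t⟩, ⟨t, ⟨t, ⟨t, e⟩⟩⟩⟩ cannot combine by function application — type clash.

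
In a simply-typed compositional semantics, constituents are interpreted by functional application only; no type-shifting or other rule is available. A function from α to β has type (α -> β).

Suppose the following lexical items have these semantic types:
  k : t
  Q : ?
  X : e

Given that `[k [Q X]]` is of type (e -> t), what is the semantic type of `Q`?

At [k [Q X]] (required: (e -> t)): k is t, which is not a function with range (e -> t); hence [Q X] is the functor — type (t -> (e -> t)).
At [Q X] (required: (t -> (e -> t))): X is e, which is not a function with range (t -> (e -> t)); hence Q is the functor — type (e -> (t -> (e -> t))).

(e -> (t -> (e -> t)))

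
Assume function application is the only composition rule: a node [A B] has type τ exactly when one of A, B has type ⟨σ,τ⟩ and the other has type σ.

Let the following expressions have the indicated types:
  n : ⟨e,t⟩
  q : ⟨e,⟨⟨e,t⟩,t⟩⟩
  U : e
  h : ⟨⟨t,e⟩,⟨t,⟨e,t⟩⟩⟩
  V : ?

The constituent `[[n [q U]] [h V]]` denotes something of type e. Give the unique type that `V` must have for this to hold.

[[n [q U]] [h V]] is required to be e. [n [q U]] : t cannot yield e as functor, so [h V] : ⟨t,e⟩.
[h V] is required to be ⟨t,e⟩. h : ⟨⟨t,e⟩,⟨t,⟨e,t⟩⟩⟩ cannot yield ⟨t,e⟩ as functor, so V : ⟨⟨⟨t,e⟩,⟨t,⟨e,t⟩⟩⟩,⟨t,e⟩⟩.

⟨⟨⟨t,e⟩,⟨t,⟨e,t⟩⟩⟩,⟨t,e⟩⟩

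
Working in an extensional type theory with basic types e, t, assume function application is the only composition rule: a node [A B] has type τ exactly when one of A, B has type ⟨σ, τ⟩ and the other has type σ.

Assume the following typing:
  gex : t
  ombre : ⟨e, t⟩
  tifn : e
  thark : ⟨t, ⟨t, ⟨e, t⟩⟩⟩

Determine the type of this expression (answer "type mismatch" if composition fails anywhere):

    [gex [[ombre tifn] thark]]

[ombre tifn]: ⟨e, t⟩ applied to e yields t.
[[ombre tifn] thark]: ⟨t, ⟨t, ⟨e, t⟩⟩⟩ applied to t yields ⟨t, ⟨e, t⟩⟩.
[gex [[ombre tifn] thark]]: ⟨t, ⟨e, t⟩⟩ applied to t yields ⟨e, t⟩.

⟨e, t⟩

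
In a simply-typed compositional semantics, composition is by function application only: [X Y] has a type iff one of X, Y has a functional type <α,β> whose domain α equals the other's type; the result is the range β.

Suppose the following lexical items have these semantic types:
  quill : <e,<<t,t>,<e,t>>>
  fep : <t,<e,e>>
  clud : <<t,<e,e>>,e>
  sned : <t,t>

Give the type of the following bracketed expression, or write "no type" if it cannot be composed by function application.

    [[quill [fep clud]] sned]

At [fep clud], clud : <<t,<e,e>>,e> takes fep : <t,<e,e>>, giving e.
At [quill [fep clud]], quill : <e,<<t,t>,<e,t>>> takes [fep clud] : e, giving <<t,t>,<e,t>>.
At [[quill [fep clud]] sned], [quill [fep clud]] : <<t,t>,<e,t>> takes sned : <t,t>, giving <e,t>.

<e,t>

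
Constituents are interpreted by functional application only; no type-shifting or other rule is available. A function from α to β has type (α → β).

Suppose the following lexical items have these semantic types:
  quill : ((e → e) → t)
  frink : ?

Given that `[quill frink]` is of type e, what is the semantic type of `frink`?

(((e → e) → t) → e)

[quill frink] must have type e. The sister quill has type ((e → e) → t); that is not a function onto e, so frink must be the functor, of type (((e → e) → t) → e).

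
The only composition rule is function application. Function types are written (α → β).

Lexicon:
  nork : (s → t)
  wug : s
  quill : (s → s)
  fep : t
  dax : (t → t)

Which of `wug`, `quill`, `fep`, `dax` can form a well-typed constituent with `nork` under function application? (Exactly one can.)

wug

wug — combines: nork : (s → t) takes wug : s as argument, giving t.
quill : (s → s) — does not combine with nork.
fep : t — does not combine with nork.
dax : (t → t) — does not combine with nork.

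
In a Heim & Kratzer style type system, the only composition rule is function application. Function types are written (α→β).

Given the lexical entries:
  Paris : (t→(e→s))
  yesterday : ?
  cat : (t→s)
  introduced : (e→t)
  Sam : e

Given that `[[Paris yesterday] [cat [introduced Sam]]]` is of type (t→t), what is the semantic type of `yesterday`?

At [[Paris yesterday] [cat [introduced Sam]]] (required: (t→t)): [cat [introduced Sam]] is s, which is not a function with range (t→t); hence [Paris yesterday] is the functor — type (s→(t→t)).
At [Paris yesterday] (required: (s→(t→t))): Paris is (t→(e→s)), which is not a function with range (s→(t→t)); hence yesterday is the functor — type ((t→(e→s))→(s→(t→t))).

((t→(e→s))→(s→(t→t)))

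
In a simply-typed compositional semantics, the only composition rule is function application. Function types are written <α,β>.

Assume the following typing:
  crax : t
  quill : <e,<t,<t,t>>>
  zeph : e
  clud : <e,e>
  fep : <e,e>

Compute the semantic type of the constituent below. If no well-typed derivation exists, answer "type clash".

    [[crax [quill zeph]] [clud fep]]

[quill zeph]: quill is <e,<t,<t,t>>>, zeph is e; result <t,<t,t>>.
[crax [quill zeph]]: [quill zeph] is <t,<t,t>>, crax is t; result <t,t>.
[clud fep]: <e,e> and <e,e> cannot combine by function application — type clash.

type clash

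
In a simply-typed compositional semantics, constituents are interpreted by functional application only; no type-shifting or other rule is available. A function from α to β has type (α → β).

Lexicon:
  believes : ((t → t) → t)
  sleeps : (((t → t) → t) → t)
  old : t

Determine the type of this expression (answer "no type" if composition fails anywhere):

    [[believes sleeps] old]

[believes sleeps]: (((t → t) → t) → t) applied to ((t → t) → t) yields t.
At [[believes sleeps] old]: neither t nor t can take the other as argument; the node is ill-typed.

no type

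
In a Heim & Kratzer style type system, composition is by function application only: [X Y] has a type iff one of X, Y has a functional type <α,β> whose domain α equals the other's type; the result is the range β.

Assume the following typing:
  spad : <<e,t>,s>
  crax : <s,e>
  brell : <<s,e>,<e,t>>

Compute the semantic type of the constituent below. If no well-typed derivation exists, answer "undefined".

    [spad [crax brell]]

[crax brell] — brell of type <<s,e>,<e,t>> combines with crax of type <s,e>: type <e,t>.
[spad [crax brell]] — spad of type <<e,t>,s> combines with [crax brell] of type <e,t>: type s.

s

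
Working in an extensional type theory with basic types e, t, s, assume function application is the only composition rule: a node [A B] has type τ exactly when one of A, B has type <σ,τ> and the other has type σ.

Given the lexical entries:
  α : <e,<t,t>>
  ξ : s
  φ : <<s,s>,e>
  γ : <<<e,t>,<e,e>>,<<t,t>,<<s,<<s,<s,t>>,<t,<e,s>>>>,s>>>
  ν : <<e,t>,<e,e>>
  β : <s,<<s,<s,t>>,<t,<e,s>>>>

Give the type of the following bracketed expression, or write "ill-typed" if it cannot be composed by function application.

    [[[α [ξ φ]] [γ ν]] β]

ill-typed

[ξ φ]: s and <<s,s>,e> cannot combine by function application — type clash.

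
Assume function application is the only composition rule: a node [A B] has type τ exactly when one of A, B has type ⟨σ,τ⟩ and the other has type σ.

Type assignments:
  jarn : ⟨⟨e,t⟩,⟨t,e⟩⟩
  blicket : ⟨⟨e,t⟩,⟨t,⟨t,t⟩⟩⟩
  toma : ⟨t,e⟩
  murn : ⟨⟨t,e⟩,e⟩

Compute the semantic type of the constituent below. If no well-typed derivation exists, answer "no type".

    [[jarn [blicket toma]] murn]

At [blicket toma]: neither ⟨⟨e,t⟩,⟨t,⟨t,t⟩⟩⟩ nor ⟨t,e⟩ can take the other as argument; the node is ill-typed.

no type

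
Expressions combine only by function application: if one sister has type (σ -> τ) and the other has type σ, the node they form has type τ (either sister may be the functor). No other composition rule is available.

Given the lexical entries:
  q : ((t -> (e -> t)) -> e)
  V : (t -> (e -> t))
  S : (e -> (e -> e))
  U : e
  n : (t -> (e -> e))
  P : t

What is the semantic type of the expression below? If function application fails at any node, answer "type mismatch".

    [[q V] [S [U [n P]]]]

[q V]: ((t -> (e -> t)) -> e) applied to (t -> (e -> t)) yields e.
[n P]: (t -> (e -> e)) applied to t yields (e -> e).
[U [n P]]: (e -> e) applied to e yields e.
[S [U [n P]]]: (e -> (e -> e)) applied to e yields (e -> e).
[[q V] [S [U [n P]]]]: (e -> e) applied to e yields e.

e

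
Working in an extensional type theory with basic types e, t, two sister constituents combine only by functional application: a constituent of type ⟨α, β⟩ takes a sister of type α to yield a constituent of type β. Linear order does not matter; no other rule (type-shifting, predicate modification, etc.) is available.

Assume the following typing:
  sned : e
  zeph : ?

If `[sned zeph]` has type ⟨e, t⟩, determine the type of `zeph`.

⟨e, ⟨e, t⟩⟩

For [sned zeph] to have type ⟨e, t⟩ with sned of type e, zeph must be the function: zeph : ⟨e, ⟨e, t⟩⟩.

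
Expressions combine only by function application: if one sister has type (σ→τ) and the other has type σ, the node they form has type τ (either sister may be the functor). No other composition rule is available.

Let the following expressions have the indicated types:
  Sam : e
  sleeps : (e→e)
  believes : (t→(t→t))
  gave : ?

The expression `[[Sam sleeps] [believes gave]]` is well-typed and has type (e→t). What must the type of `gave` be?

((t→(t→t))→(e→(e→t)))

[[Sam sleeps] [believes gave]] must have type (e→t). The sister [Sam sleeps] has type e; that is not a function onto (e→t), so [believes gave] must be the functor, of type (e→(e→t)).
[believes gave] must have type (e→(e→t)). The sister believes has type (t→(t→t)); that is not a function onto (e→(e→t)), so gave must be the functor, of type ((t→(t→t))→(e→(e→t))).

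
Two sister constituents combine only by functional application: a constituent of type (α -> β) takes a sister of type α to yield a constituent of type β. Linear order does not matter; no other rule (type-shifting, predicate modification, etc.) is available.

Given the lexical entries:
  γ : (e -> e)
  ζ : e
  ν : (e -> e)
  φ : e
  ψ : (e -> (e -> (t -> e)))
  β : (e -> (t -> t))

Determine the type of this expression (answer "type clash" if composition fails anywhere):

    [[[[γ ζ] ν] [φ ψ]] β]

type clash

[γ ζ]: γ is (e -> e), ζ is e; result e.
[[γ ζ] ν]: ν is (e -> e), [γ ζ] is e; result e.
[φ ψ]: ψ is (e -> (e -> (t -> e))), φ is e; result (e -> (t -> e)).
[[[γ ζ] ν] [φ ψ]]: [φ ψ] is (e -> (t -> e)), [[γ ζ] ν] is e; result (t -> e).
[[[[γ ζ] ν] [φ ψ]] β]: (t -> e) with (e -> (t -> t)) — neither is a function whose domain matches the other; composition fails here.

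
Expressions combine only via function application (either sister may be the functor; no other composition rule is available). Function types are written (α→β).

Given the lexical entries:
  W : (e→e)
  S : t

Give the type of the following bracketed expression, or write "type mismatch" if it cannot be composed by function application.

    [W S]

type mismatch

At [W S]: neither (e→e) nor t can take the other as argument; the node is ill-typed.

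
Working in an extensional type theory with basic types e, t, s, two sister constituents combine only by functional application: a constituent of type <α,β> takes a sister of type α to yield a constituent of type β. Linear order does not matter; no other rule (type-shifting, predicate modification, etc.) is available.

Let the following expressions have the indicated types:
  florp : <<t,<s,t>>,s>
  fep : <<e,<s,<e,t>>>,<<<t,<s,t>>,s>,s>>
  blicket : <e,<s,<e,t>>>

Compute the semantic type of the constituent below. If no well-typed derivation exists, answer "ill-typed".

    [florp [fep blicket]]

s

[fep blicket]: <<e,<s,<e,t>>>,<<<t,<s,t>>,s>,s>> applied to <e,<s,<e,t>>> yields <<<t,<s,t>>,s>,s>.
[florp [fep blicket]]: <<<t,<s,t>>,s>,s> applied to <<t,<s,t>>,s> yields s.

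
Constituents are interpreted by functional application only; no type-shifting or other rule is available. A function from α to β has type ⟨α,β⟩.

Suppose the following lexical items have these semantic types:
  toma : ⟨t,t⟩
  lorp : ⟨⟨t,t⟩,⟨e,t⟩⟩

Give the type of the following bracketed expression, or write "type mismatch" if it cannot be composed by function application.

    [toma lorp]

At [toma lorp], lorp : ⟨⟨t,t⟩,⟨e,t⟩⟩ takes toma : ⟨t,t⟩, giving ⟨e,t⟩.

⟨e,t⟩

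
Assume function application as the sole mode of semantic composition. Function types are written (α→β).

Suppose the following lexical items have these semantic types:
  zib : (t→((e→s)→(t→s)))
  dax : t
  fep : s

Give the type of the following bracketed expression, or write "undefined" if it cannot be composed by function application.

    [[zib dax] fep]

undefined

[zib dax]: (t→((e→s)→(t→s))) applied to t yields ((e→s)→(t→s)).
[[zib dax] fep]: ((e→s)→(t→s)) with s — neither is a function whose domain matches the other; composition fails here.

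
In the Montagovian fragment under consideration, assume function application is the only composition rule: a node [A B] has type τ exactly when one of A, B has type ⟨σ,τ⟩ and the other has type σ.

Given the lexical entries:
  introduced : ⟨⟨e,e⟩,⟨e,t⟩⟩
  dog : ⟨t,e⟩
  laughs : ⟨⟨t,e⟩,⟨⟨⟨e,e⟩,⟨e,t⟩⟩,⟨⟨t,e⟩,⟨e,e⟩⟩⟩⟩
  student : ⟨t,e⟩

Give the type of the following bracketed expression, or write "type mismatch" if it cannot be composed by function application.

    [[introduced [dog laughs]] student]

⟨e,e⟩

[dog laughs]: ⟨⟨t,e⟩,⟨⟨⟨e,e⟩,⟨e,t⟩⟩,⟨⟨t,e⟩,⟨e,e⟩⟩⟩⟩ applied to ⟨t,e⟩ yields ⟨⟨⟨e,e⟩,⟨e,t⟩⟩,⟨⟨t,e⟩,⟨e,e⟩⟩⟩.
[introduced [dog laughs]]: ⟨⟨⟨e,e⟩,⟨e,t⟩⟩,⟨⟨t,e⟩,⟨e,e⟩⟩⟩ applied to ⟨⟨e,e⟩,⟨e,t⟩⟩ yields ⟨⟨t,e⟩,⟨e,e⟩⟩.
[[introduced [dog laughs]] student]: ⟨⟨t,e⟩,⟨e,e⟩⟩ applied to ⟨t,e⟩ yields ⟨e,e⟩.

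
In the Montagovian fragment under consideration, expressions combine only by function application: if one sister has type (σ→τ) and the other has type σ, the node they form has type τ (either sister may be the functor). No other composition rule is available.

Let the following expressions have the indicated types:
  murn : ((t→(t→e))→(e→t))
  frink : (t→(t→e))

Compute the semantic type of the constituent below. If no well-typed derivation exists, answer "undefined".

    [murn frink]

[murn frink]: functor murn : ((t→(t→e))→(e→t)), argument frink : (t→(t→e)); result (e→t).

(e→t)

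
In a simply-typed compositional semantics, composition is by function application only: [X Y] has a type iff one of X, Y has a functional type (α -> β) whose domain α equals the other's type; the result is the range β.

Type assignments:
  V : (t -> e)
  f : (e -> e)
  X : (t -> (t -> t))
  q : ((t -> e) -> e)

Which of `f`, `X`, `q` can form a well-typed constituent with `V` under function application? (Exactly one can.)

q

f : (e -> e) — neither side's domain matches the other.
X : (t -> (t -> t)) — neither side's domain matches the other.
q — combines: q : ((t -> e) -> e) takes V : (t -> e) as argument, giving e.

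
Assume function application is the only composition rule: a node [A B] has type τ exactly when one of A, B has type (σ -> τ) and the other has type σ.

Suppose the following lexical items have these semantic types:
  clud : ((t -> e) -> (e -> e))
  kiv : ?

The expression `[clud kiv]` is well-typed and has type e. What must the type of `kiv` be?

[clud kiv] must have type e. The sister clud has type ((t -> e) -> (e -> e)); that is not a function onto e, so kiv must be the functor, of type (((t -> e) -> (e -> e)) -> e).

(((t -> e) -> (e -> e)) -> e)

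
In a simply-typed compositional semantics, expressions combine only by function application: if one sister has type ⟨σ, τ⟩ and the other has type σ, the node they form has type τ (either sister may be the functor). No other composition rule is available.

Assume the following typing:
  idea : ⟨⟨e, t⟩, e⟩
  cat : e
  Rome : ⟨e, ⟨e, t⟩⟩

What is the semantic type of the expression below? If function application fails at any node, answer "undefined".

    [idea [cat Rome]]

e

[cat Rome]: ⟨e, ⟨e, t⟩⟩ applied to e yields ⟨e, t⟩.
[idea [cat Rome]]: ⟨⟨e, t⟩, e⟩ applied to ⟨e, t⟩ yields e.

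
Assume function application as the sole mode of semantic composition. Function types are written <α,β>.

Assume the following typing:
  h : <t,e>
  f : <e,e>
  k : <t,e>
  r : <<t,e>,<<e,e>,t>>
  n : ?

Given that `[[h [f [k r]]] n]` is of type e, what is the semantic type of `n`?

For [[h [f [k r]]] n] to have type e with [h [f [k r]]] of type e, n must be the function: n : <e,e>.

<e,e>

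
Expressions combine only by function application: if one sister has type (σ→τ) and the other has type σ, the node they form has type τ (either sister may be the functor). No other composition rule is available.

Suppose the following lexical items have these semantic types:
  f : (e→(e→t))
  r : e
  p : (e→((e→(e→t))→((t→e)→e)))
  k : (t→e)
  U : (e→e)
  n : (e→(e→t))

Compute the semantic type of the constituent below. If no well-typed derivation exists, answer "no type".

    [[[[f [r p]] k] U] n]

(e→t)

[r p] — p of type (e→((e→(e→t))→((t→e)→e))) combines with r of type e: type ((e→(e→t))→((t→e)→e)).
[f [r p]] — [r p] of type ((e→(e→t))→((t→e)→e)) combines with f of type (e→(e→t)): type ((t→e)→e).
[[f [r p]] k] — [f [r p]] of type ((t→e)→e) combines with k of type (t→e): type e.
[[[f [r p]] k] U] — U of type (e→e) combines with [[f [r p]] k] of type e: type e.
[[[[f [r p]] k] U] n] — n of type (e→(e→t)) combines with [[[f [r p]] k] U] of type e: type (e→t).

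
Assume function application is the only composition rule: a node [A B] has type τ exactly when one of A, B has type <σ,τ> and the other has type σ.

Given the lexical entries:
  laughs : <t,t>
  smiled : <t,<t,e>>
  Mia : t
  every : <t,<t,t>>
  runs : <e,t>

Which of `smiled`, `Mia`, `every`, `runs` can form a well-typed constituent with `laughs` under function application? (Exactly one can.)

smiled : <t,<t,e>> — does not combine with laughs.
Mia — combines: laughs : <t,t> takes Mia : t as argument, giving t.
every : <t,<t,t>> — does not combine with laughs.
runs : <e,t> — does not combine with laughs.

Mia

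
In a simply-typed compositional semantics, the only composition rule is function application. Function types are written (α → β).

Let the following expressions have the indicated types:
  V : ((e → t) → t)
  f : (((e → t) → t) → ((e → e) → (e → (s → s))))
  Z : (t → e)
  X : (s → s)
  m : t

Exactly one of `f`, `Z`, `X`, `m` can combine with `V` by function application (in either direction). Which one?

f

f — combines: f : (((e → t) → t) → ((e → e) → (e → (s → s)))) takes V : ((e → t) → t) as argument, giving ((e → e) → (e → (s → s))).
Z : (t → e) — no; V wants (e → t), and Z wants t.
X : (s → s) — no; V wants (e → t), and X wants s.
m : t — no; V wants (e → t), and m wants nothing (atomic).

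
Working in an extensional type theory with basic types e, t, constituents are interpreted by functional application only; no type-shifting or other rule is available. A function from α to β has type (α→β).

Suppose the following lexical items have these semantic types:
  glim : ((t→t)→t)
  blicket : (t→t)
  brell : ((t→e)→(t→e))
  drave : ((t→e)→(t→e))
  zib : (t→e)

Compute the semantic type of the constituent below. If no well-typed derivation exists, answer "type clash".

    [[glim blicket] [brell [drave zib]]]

e

[glim blicket] — glim of type ((t→t)→t) combines with blicket of type (t→t): type t.
[drave zib] — drave of type ((t→e)→(t→e)) combines with zib of type (t→e): type (t→e).
[brell [drave zib]] — brell of type ((t→e)→(t→e)) combines with [drave zib] of type (t→e): type (t→e).
[[glim blicket] [brell [drave zib]]] — [brell [drave zib]] of type (t→e) combines with [glim blicket] of type t: type e.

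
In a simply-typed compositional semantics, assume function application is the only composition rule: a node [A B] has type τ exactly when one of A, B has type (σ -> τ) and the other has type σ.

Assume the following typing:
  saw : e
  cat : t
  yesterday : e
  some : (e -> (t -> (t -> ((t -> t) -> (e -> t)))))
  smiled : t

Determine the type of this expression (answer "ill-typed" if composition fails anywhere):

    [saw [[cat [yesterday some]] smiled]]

ill-typed

[yesterday some]: (e -> (t -> (t -> ((t -> t) -> (e -> t))))) applied to e yields (t -> (t -> ((t -> t) -> (e -> t)))).
[cat [yesterday some]]: (t -> (t -> ((t -> t) -> (e -> t)))) applied to t yields (t -> ((t -> t) -> (e -> t))).
[[cat [yesterday some]] smiled]: (t -> ((t -> t) -> (e -> t))) applied to t yields ((t -> t) -> (e -> t)).
[saw [[cat [yesterday some]] smiled]]: e with ((t -> t) -> (e -> t)) — neither is a function whose domain matches the other; composition fails here.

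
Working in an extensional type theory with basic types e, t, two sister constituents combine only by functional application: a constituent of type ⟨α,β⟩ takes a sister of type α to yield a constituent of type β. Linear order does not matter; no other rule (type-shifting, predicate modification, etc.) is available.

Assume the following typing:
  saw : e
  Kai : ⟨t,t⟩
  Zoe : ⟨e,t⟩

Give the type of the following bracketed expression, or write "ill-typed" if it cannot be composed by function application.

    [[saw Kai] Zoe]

[saw Kai]: e and ⟨t,t⟩ cannot combine by function application — type clash.

ill-typed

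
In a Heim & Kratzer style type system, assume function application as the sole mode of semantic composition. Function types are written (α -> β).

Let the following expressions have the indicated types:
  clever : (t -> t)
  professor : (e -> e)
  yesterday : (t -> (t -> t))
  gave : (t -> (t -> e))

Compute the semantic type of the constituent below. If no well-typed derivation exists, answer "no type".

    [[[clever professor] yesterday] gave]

[clever professor]: (t -> t) and (e -> e) cannot combine by function application — type clash.

no type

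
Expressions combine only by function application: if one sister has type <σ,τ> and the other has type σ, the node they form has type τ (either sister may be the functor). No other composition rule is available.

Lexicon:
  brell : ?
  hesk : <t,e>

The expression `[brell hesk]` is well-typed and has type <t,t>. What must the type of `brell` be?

At [brell hesk] (required: <t,t>): hesk is <t,e>, which is not a function with range <t,t>; hence brell is the functor — type <<t,e>,<t,t>>.

<<t,e>,<t,t>>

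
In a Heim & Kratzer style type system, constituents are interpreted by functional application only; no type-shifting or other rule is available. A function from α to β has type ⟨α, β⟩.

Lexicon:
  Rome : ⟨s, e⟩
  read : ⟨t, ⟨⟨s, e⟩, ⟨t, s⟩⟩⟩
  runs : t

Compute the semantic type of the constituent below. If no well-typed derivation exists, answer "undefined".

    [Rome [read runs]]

[read runs]: functor read : ⟨t, ⟨⟨s, e⟩, ⟨t, s⟩⟩⟩, argument runs : t; result ⟨⟨s, e⟩, ⟨t, s⟩⟩.
[Rome [read runs]]: functor [read runs] : ⟨⟨s, e⟩, ⟨t, s⟩⟩, argument Rome : ⟨s, e⟩; result ⟨t, s⟩.

⟨t, s⟩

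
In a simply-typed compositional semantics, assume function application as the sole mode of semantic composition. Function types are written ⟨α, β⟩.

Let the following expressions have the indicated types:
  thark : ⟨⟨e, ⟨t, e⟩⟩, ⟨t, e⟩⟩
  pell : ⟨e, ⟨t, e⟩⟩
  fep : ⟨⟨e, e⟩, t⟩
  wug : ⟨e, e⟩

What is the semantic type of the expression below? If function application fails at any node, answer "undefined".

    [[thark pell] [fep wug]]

e

At [thark pell], thark : ⟨⟨e, ⟨t, e⟩⟩, ⟨t, e⟩⟩ takes pell : ⟨e, ⟨t, e⟩⟩, giving ⟨t, e⟩.
At [fep wug], fep : ⟨⟨e, e⟩, t⟩ takes wug : ⟨e, e⟩, giving t.
At [[thark pell] [fep wug]], [thark pell] : ⟨t, e⟩ takes [fep wug] : t, giving e.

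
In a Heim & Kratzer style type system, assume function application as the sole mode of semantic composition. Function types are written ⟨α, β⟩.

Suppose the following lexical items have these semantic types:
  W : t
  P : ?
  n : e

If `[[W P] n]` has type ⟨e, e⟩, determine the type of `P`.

⟨t, ⟨e, ⟨e, e⟩⟩⟩

For [[W P] n] to have type ⟨e, e⟩ with n of type e, [W P] must be the function: [W P] : ⟨e, ⟨e, e⟩⟩.
For [W P] to have type ⟨e, ⟨e, e⟩⟩ with W of type t, P must be the function: P : ⟨t, ⟨e, ⟨e, e⟩⟩⟩.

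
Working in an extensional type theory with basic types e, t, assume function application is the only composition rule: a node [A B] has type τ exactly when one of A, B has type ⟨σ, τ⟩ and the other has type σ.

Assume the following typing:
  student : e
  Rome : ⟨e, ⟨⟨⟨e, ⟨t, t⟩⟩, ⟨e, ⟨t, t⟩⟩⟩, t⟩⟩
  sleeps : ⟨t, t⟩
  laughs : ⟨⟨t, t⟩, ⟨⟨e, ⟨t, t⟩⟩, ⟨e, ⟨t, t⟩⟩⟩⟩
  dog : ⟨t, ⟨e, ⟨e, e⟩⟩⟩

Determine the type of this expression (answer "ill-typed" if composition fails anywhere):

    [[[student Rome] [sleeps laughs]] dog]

At [student Rome], Rome : ⟨e, ⟨⟨⟨e, ⟨t, t⟩⟩, ⟨e, ⟨t, t⟩⟩⟩, t⟩⟩ takes student : e, giving ⟨⟨⟨e, ⟨t, t⟩⟩, ⟨e, ⟨t, t⟩⟩⟩, t⟩.
At [sleeps laughs], laughs : ⟨⟨t, t⟩, ⟨⟨e, ⟨t, t⟩⟩, ⟨e, ⟨t, t⟩⟩⟩⟩ takes sleeps : ⟨t, t⟩, giving ⟨⟨e, ⟨t, t⟩⟩, ⟨e, ⟨t, t⟩⟩⟩.
At [[student Rome] [sleeps laughs]], [student Rome] : ⟨⟨⟨e, ⟨t, t⟩⟩, ⟨e, ⟨t, t⟩⟩⟩, t⟩ takes [sleeps laughs] : ⟨⟨e, ⟨t, t⟩⟩, ⟨e, ⟨t, t⟩⟩⟩, giving t.
At [[[student Rome] [sleeps laughs]] dog], dog : ⟨t, ⟨e, ⟨e, e⟩⟩⟩ takes [[student Rome] [sleeps laughs]] : t, giving ⟨e, ⟨e, e⟩⟩.

⟨e, ⟨e, e⟩⟩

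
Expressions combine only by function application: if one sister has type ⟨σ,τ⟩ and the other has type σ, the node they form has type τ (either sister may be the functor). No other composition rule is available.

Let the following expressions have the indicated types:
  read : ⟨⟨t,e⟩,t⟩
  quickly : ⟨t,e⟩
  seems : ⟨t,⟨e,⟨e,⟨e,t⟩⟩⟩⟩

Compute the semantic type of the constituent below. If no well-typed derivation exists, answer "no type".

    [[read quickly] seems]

At [read quickly], read : ⟨⟨t,e⟩,t⟩ takes quickly : ⟨t,e⟩, giving t.
At [[read quickly] seems], seems : ⟨t,⟨e,⟨e,⟨e,t⟩⟩⟩⟩ takes [read quickly] : t, giving ⟨e,⟨e,⟨e,t⟩⟩⟩.

⟨e,⟨e,⟨e,t⟩⟩⟩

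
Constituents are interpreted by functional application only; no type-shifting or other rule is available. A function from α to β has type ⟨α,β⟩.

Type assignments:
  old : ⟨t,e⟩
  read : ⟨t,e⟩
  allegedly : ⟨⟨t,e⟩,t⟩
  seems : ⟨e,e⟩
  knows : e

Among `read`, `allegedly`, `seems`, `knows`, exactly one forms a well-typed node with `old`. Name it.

allegedly

read : ⟨t,e⟩ — does not combine with old.
allegedly — combines: allegedly : ⟨⟨t,e⟩,t⟩ takes old : ⟨t,e⟩ as argument, giving t.
seems : ⟨e,e⟩ — does not combine with old.
knows : e — does not combine with old.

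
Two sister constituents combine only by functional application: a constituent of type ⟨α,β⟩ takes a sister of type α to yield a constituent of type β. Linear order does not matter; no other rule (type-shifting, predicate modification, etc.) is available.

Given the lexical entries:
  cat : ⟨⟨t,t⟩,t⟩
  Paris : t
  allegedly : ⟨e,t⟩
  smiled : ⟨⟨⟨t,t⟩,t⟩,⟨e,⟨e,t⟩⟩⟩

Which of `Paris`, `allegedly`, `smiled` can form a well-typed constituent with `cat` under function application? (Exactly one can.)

smiled

Paris : t — cat needs ⟨t,t⟩; Paris needs nothing (atomic); neither fits.
allegedly : ⟨e,t⟩ — cat needs ⟨t,t⟩; allegedly needs e; neither fits.
smiled — combines: smiled : ⟨⟨⟨t,t⟩,t⟩,⟨e,⟨e,t⟩⟩⟩ takes cat : ⟨⟨t,t⟩,t⟩ as argument, giving ⟨e,⟨e,t⟩⟩.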